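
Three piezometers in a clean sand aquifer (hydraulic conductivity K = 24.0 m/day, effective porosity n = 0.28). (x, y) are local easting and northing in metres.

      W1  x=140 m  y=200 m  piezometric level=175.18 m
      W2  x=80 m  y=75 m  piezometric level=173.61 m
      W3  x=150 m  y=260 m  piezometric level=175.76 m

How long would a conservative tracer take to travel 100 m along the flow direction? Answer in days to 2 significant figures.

Differences from W1: to W2 (Δx, Δy, Δh) = (-60, -125, -1.57); to W3 = (10, 60, +0.58).
Determinant of the coordinate differences = (-60)·60 − 10·(-125) = -2350.
∂h/∂x = [(-1.57)·60 − (+0.58)·(-125)] / -2350 = +0.009234
∂h/∂y = [(-60)·(+0.58) − 10·(-1.57)] / -2350 = +0.008128
|∇h| = √(0.009234² + 0.008128²) = 0.0123
Seepage velocity v = K·i/n = 24.0 × 0.0123 / 0.28 = 1.054 m/day.
t = 100 / 1.054 = 94.88 days.

95 days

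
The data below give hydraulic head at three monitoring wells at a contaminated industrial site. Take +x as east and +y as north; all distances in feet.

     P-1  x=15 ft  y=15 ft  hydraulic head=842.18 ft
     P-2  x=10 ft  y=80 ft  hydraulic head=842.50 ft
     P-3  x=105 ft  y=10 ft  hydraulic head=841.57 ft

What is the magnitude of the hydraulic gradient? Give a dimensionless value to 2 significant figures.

0.0079

With h = a·x + b·y + c and P-1 as origin, the differences give:
  (-5)·a + 65·b = +0.32
  90·a + (-5)·b = -0.61
Eliminate b (×(-5) and ×65, subtract): -5825·a = 38.050 → a = ∂h/∂x = -0.006532
Back-substitute: b = ∂h/∂y = +0.004421.
|∇h| = √(-0.006532² + 0.004421²) = 0.007887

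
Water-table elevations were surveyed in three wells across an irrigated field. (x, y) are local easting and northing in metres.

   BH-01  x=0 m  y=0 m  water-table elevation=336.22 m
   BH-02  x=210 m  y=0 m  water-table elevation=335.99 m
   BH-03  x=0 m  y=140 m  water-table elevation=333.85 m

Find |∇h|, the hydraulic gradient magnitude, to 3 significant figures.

∂h/∂x = (335.99 − 336.22) / (210 − 0) = -0.001095
∂h/∂y = (333.85 − 336.22) / (140 − 0) = -0.01693
|∇h| = √(-0.001095² + -0.01693²) = 0.01697

0.0170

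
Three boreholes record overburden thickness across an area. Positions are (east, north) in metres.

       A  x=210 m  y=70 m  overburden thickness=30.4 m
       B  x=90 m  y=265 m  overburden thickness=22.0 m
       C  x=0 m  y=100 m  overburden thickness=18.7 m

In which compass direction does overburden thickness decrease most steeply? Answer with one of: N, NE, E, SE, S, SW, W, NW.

Differences from A: to B (Δx, Δy, Δh) = (-120, 195, -8.4); to C = (-210, 30, -11.7).
Solve a·Δx + b·Δy = Δd: det = (-120)·30 − (-210)·195 = 37350.
∂d/∂x = [(-8.4)·30 − (-11.7)·195] / 37350 = +0.05434
∂d/∂y = [(-120)·(-11.7) − (-210)·(-8.4)] / 37350 = -0.009639
Steepest decrease is along −∇f = (-0.05434 E, +0.009639 N) → west.

W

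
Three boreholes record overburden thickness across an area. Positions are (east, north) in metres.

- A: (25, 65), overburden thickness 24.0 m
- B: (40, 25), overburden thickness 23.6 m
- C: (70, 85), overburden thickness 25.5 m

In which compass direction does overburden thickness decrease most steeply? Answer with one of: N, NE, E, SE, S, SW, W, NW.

Differences from A: to B (Δx, Δy, Δh) = (15, -40, -0.4); to C = (45, 20, +1.5).
Determinant of the coordinate differences = 15·20 − 45·(-40) = 2100.
∂d/∂x = [(-0.4)·20 − (+1.5)·(-40)] / 2100 = +0.02476
∂d/∂y = [15·(+1.5) − 45·(-0.4)] / 2100 = +0.01929
Steepest decrease is along −∇f = (-0.02476 E, -0.01929 N) → southwest.

SW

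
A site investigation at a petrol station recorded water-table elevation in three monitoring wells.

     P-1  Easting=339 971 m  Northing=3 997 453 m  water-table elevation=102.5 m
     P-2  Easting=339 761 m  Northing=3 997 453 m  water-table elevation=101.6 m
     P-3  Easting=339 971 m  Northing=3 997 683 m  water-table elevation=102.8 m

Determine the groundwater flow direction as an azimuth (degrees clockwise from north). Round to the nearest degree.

253°

∂h/∂x = (101.6 − 102.5) / (339761 − 339971) = +0.004286
∂h/∂y = (102.8 − 102.5) / (3997683 − 3997453) = +0.001304
Flow direction (−∇h) has components (-0.004286 E, -0.001304 N).
Azimuth = atan2(E, N) = atan2(-0.004286, -0.001304) = 253.1° ≈ 253°.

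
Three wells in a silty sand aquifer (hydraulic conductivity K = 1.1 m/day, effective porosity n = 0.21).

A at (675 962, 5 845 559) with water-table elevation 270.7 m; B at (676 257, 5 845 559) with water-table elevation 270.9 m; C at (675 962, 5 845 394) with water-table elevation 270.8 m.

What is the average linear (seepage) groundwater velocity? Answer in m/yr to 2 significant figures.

1.7 m/yr

∂h/∂x = (270.9 − 270.7) / (676257 − 675962) = +0.0006780
∂h/∂y = (270.8 − 270.7) / (5845394 − 5845559) = -0.0006061
|∇h| = √(0.0006780² + -0.0006061²) = 0.0009094
Seepage velocity v = K·i/n = 1.1 × 0.0009094 / 0.21 = 0.004764 m/day = 1.74 m/yr.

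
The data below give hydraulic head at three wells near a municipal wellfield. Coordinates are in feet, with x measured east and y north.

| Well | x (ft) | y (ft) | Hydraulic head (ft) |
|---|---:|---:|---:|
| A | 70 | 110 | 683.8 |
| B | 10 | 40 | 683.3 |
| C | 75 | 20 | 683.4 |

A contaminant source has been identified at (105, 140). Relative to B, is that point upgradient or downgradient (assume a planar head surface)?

With h = a·x + b·y + c and A as origin, the differences give:
  (-60)·a + (-70)·b = -0.5
  5·a + (-90)·b = -0.4
Eliminate b (×(-90) and ×(-70), subtract): 5750·a = 17.00 → a = ∂h/∂x = +0.002957
Back-substitute: b = ∂h/∂y = +0.004609.
Head at (105, 140) = 683.8 + (+0.002957)·(35) + (+0.004609)·(30) = 684.04 ft.
That is higher than the 683.3 ft at B, so the point is upgradient.

upgradient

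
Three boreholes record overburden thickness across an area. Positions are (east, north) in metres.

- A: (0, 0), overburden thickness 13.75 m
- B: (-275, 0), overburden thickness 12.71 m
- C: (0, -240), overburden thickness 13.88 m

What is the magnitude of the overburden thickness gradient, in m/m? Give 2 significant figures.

∂d/∂x = (12.71 − 13.75) / (-275 − 0) = +0.003782
∂d/∂y = (13.88 − 13.75) / (-240 − 0) = -0.0005417
|∇f| = √(0.003782² + -0.0005417²) = 0.003821 m/m

0.0038 m/m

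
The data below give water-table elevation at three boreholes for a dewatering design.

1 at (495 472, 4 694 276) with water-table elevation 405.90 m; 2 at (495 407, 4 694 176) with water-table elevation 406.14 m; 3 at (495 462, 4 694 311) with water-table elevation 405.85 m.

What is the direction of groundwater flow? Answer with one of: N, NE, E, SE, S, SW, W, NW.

Differences from 1: to 2 (Δx, Δy, Δh) = (-65, -100, +0.24); to 3 = (-10, 35, -0.05).
Solve a·Δx + b·Δy = Δh: det = (-65)·35 − (-10)·(-100) = -3275.
∂h/∂x = [(+0.24)·35 − (-0.05)·(-100)] / -3275 = -0.001038
∂h/∂y = [(-65)·(-0.05) − (-10)·(+0.24)] / -3275 = -0.001725
Flow = −∇h = (+0.001038 east, +0.001725 north), which points northeast.

NE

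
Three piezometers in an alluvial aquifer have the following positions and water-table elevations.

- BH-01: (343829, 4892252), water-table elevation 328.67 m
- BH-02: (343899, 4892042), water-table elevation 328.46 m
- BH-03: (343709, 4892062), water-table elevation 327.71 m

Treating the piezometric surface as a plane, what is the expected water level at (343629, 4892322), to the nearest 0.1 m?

328.0 m

With h = a·x + b·y + c and BH-01 as origin, the differences give:
  70·a + (-210)·b = -0.21
  (-120)·a + (-190)·b = -0.96
Eliminate b (×(-190) and ×(-210), subtract): -38500·a = -161.700 → a = ∂h/∂x = +0.004200
Back-substitute: b = ∂h/∂y = +0.002400.
h(343629, 4892322) = 328.67 + (+0.004200)·(-200) + (+0.002400)·(70) = 328.67 -0.840 +0.168 = 327.998 m.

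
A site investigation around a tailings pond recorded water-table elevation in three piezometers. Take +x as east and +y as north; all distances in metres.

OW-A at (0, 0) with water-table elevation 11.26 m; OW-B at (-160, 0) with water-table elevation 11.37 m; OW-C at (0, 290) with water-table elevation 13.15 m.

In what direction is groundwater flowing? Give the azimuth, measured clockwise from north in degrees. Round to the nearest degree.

174°

∂h/∂x = (11.37 − 11.26) / (-160 − 0) = -0.0006875
∂h/∂y = (13.15 − 11.26) / (290 − 0) = +0.006517
Flow direction (−∇h) has components (+0.0006875 E, -0.006517 N).
Azimuth = atan2(E, N) = atan2(+0.0006875, -0.006517) = 174.0° ≈ 174°.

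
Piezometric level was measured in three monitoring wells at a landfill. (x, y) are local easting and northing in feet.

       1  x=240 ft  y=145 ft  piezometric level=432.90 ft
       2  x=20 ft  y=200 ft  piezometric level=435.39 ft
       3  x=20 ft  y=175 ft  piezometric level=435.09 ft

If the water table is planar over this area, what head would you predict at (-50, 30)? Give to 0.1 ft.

433.9 ft

Taking 1 as reference: 2−1 = (-220, 55, +2.49); 3−1 = (-220, 30, +2.19).
Determinant of the coordinate differences = (-220)·30 − (-220)·55 = 5500.
∂h/∂x = [(+2.49)·30 − (+2.19)·55] / 5500 = -0.008318
∂h/∂y = [(-220)·(+2.19) − (-220)·(+2.49)] / 5500 = +0.01200
h(-50, 30) = 432.90 + (-0.008318)·(-290) + (+0.01200)·(-115) = 432.90 +2.412 -1.380 = 433.932 ft.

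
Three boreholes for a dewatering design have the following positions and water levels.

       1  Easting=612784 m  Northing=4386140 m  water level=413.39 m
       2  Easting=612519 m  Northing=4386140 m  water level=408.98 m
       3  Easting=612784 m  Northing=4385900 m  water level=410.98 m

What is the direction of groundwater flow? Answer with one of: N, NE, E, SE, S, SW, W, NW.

∂h/∂x = (408.98 − 413.39) / (612519 − 612784) = +0.01664
∂h/∂y = (410.98 − 413.39) / (4385900 − 4386140) = +0.01004
Flow = −∇h = (-0.01664 east, -0.01004 north), which points southwest.

SW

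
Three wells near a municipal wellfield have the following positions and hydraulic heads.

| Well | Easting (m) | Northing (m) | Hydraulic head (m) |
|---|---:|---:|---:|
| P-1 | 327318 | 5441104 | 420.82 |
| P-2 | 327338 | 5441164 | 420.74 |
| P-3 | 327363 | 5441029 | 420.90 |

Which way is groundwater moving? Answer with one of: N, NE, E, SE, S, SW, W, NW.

N

Differences from P-1: to P-2 (Δx, Δy, Δh) = (20, 60, -0.08); to P-3 = (45, -75, +0.08).
Determinant of the coordinate differences = 20·(-75) − 45·60 = -4200.
∂h/∂x = [(-0.08)·(-75) − (+0.08)·60] / -4200 = -0.0002857
∂h/∂y = [20·(+0.08) − 45·(-0.08)] / -4200 = -0.001238
Flow = −∇h = (+0.0002857 east, +0.001238 north), which points north.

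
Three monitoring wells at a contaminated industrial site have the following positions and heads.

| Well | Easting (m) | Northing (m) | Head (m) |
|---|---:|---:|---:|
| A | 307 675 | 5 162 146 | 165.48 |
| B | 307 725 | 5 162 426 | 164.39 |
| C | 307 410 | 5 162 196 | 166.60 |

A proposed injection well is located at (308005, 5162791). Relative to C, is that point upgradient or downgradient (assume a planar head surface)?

downgradient

Three-point gradient (reference A): Δ to B = (50, 280, -1.09), Δ to C = (-265, 50, +1.12).
∂h/∂x = -0.004799, ∂h/∂y = -0.003036 (det = 76700).
Head at (308005, 5162791) = 165.48 + (-0.004799)·(330) + (-0.003036)·(645) = 161.94 m.
That is lower than the 166.60 m at C, so the point is downgradient.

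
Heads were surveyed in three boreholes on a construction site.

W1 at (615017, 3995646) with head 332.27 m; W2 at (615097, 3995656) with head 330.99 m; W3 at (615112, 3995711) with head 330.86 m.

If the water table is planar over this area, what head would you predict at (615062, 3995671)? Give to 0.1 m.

With h = a·x + b·y + c and W1 as origin, the differences give:
  80·a + 10·b = -1.28
  95·a + 65·b = -1.41
Eliminate b (×65 and ×10, subtract): 4250·a = -69.100 → a = ∂h/∂x = -0.01626
Back-substitute: b = ∂h/∂y = +0.002071.
h(615062, 3995671) = 332.27 + (-0.01626)·(45) + (+0.002071)·(25) = 332.27 -0.732 +0.052 = 331.590 m.

331.6 m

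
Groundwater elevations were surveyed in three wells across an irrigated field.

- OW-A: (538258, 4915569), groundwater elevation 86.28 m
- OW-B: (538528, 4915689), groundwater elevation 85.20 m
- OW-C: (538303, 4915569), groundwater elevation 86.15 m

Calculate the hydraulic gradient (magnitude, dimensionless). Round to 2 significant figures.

0.0038

Differences from OW-A: to OW-B (Δx, Δy, Δh) = (270, 120, -1.08); to OW-C = (45, 0, -0.13).
Solve a·Δx + b·Δy = Δh: det = 270·0 − 45·120 = -5400.
∂h/∂x = [(-1.08)·0 − (-0.13)·120] / -5400 = -0.002889
∂h/∂y = [270·(-0.13) − 45·(-1.08)] / -5400 = -0.002500
|∇h| = √(-0.002889² + -0.002500²) = 0.003821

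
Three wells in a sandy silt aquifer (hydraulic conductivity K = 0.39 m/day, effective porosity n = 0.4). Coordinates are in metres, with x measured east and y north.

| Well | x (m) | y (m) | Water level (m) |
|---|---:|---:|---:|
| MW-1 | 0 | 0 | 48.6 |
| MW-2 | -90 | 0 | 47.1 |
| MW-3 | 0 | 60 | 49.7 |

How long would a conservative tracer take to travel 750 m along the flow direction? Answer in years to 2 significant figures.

∂h/∂x = (47.1 − 48.6) / (-90 − 0) = +0.01667
∂h/∂y = (49.7 − 48.6) / (60 − 0) = +0.01833
|∇h| = √(0.01667² + 0.01833²) = 0.02478
Seepage velocity v = K·i/n = 0.39 × 0.02478 / 0.4 = 0.02416 m/day.
t = 750 / 0.02416 = 3.104e+04 days = 85 years.

85 years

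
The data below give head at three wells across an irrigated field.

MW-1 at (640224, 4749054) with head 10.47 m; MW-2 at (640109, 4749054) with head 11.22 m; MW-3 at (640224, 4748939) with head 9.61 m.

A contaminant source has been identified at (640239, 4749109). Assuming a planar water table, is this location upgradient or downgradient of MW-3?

upgradient

∂h/∂x = (11.22 − 10.47) / (640109 − 640224) = -0.006522
∂h/∂y = (9.61 − 10.47) / (4748939 − 4749054) = +0.007478
Head at (640239, 4749109) = 10.47 + (-0.006522)·(15) + (+0.007478)·(55) = 10.78 m.
That is higher than the 9.61 m at MW-3, so the point is upgradient.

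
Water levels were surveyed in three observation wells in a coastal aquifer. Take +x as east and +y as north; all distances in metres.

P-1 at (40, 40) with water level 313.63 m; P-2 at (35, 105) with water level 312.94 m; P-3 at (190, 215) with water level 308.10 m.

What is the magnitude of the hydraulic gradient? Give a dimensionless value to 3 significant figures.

0.0256

Differences from P-1: to P-2 (Δx, Δy, Δh) = (-5, 65, -0.69); to P-3 = (150, 175, -5.53).
Solve a·Δx + b·Δy = Δh: det = (-5)·175 − 150·65 = -10625.
∂h/∂x = [(-0.69)·175 − (-5.53)·65] / -10625 = -0.02247
∂h/∂y = [(-5)·(-5.53) − 150·(-0.69)] / -10625 = -0.01234
|∇h| = √(-0.02247² + -0.01234²) = 0.02564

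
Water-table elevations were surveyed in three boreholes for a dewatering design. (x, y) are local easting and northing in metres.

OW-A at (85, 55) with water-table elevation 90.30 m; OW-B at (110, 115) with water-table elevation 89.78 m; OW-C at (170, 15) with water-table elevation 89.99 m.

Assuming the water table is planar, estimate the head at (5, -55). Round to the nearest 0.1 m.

With h = a·x + b·y + c and OW-A as origin, the differences give:
  25·a + 60·b = -0.52
  85·a + (-40)·b = -0.31
Eliminate b (×(-40) and ×60, subtract): -6100·a = 39.400 → a = ∂h/∂x = -0.006459
Back-substitute: b = ∂h/∂y = -0.005975.
h(5, -55) = 90.30 + (-0.006459)·(-80) + (-0.005975)·(-110) = 90.30 +0.517 +0.657 = 91.474 m.

91.5 m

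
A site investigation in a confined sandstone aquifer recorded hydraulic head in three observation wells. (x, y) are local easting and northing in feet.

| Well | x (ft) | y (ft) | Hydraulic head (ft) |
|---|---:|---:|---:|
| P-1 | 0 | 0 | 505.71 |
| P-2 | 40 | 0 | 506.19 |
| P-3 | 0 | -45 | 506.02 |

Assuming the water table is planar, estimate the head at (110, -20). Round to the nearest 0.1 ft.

507.2 ft

∂h/∂x = (506.19 − 505.71) / (40 − 0) = +0.01200
∂h/∂y = (506.02 − 505.71) / (-45 − 0) = -0.006889
h(110, -20) = 505.71 + (+0.01200)·(110) + (-0.006889)·(-20) = 505.71 +1.320 +0.138 = 507.168 ft.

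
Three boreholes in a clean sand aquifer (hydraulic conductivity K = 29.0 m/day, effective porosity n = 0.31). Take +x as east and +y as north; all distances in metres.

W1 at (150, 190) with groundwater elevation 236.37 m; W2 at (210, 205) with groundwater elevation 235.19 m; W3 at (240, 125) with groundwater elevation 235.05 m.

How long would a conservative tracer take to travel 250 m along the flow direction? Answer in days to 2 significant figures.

140 days

Three-point gradient (reference W1): Δ to W2 = (60, 15, -1.18), Δ to W3 = (90, -65, -1.32).
∂h/∂x = -0.01838, ∂h/∂y = -0.005143 (det = -5250).
|∇h| = √(-0.01838² + -0.005143²) = 0.01909
Seepage velocity v = K·i/n = 29.0 × 0.01909 / 0.31 = 1.786 m/day.
t = 250 / 1.786 = 140 days.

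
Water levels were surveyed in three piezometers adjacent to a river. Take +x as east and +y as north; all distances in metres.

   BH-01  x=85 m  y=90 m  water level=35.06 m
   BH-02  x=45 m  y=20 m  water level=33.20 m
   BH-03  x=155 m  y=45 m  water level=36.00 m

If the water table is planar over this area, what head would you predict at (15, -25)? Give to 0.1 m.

31.9 m

Differences from BH-01: to BH-02 (Δx, Δy, Δh) = (-40, -70, -1.86); to BH-03 = (70, -45, +0.94).
Solve a·Δx + b·Δy = Δh: det = (-40)·(-45) − 70·(-70) = 6700.
∂h/∂x = [(-1.86)·(-45) − (+0.94)·(-70)] / 6700 = +0.02231
∂h/∂y = [(-40)·(+0.94) − 70·(-1.86)] / 6700 = +0.01382
h(15, -25) = 35.06 + (+0.02231)·(-70) + (+0.01382)·(-115) = 35.06 -1.562 -1.589 = 31.909 m.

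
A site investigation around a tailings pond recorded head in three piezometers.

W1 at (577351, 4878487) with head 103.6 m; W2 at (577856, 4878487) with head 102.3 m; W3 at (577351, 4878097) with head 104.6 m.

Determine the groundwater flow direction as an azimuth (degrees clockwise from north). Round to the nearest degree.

045°

∂h/∂x = (102.3 − 103.6) / (577856 − 577351) = -0.002574
∂h/∂y = (104.6 − 103.6) / (4878097 − 4878487) = -0.002564
Flow direction (−∇h) has components (+0.002574 E, +0.002564 N).
Azimuth = atan2(E, N) = atan2(+0.002574, +0.002564) = 45.1° ≈ 045°.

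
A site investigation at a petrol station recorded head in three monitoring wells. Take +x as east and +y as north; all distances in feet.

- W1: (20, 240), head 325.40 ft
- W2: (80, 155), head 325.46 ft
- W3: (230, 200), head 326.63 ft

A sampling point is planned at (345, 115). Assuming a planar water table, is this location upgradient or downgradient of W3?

upgradient

Taking W1 as reference: W2−W1 = (60, -85, +0.06); W3−W1 = (210, -40, +1.23).
Determinant of the coordinate differences = 60·(-40) − 210·(-85) = 15450.
∂h/∂x = [(+0.06)·(-40) − (+1.23)·(-85)] / 15450 = +0.006612
∂h/∂y = [60·(+1.23) − 210·(+0.06)] / 15450 = +0.003961
Head at (345, 115) = 325.40 + (+0.006612)·(325) + (+0.003961)·(-125) = 327.05 ft.
That is higher than the 326.63 ft at W3, so the point is upgradient.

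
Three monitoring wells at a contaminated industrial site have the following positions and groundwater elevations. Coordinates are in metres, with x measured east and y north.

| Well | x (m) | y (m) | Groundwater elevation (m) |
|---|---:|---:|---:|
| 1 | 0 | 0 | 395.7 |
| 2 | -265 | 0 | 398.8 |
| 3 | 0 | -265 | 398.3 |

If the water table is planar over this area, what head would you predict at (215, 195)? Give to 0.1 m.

391.3 m

∂h/∂x = (398.8 − 395.7) / (-265 − 0) = -0.01170
∂h/∂y = (398.3 − 395.7) / (-265 − 0) = -0.009811
h(215, 195) = 395.7 + (-0.01170)·(215) + (-0.009811)·(195) = 395.7 -2.515 -1.913 = 391.272 m.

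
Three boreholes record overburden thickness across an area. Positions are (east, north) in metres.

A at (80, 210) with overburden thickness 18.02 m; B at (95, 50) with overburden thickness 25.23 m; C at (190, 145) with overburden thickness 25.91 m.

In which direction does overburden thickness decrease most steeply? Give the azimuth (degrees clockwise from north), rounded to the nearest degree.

310°

With d = a·x + b·y + c and A as origin, the differences give:
  15·a + (-160)·b = +7.21
  110·a + (-65)·b = +7.89
Eliminate b (×(-65) and ×(-160), subtract): 16625·a = 793.750 → a = ∂d/∂x = +0.04774
Back-substitute: b = ∂d/∂y = -0.04059.
Steepest decrease is along −∇f: components (-0.04774 E, +0.04059 N).
Azimuth = atan2(-0.04774, +0.04059) = 310.4° ≈ 310°.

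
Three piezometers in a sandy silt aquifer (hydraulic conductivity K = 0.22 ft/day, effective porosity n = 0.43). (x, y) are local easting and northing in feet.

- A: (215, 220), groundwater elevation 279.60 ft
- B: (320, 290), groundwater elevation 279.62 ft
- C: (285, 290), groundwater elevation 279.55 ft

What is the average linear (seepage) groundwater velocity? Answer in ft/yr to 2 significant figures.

0.63 ft/yr

With h = a·x + b·y + c and A as origin, the differences give:
  105·a + 70·b = +0.02
  70·a + 70·b = -0.05
Eliminate b (×70 and ×70, subtract): 2450·a = 4.900 → a = ∂h/∂x = +0.002000
Back-substitute: b = ∂h/∂y = -0.002714.
|∇h| = √(0.002000² + -0.002714²) = 0.003371
Seepage velocity v = K·i/n = 0.22 × 0.003371 / 0.43 = 0.001725 ft/day = 0.6301 ft/yr.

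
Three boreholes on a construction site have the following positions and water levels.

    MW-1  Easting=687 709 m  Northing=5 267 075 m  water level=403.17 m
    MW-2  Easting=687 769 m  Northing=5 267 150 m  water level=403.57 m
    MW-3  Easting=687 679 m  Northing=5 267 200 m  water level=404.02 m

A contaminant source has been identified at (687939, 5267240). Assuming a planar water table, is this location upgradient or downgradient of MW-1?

Taking MW-1 as reference: MW-2−MW-1 = (60, 75, +0.40); MW-3−MW-1 = (-30, 125, +0.85).
Determinant of the coordinate differences = 60·125 − (-30)·75 = 9750.
∂h/∂x = [(+0.40)·125 − (+0.85)·75] / 9750 = -0.001410
∂h/∂y = [60·(+0.85) − (-30)·(+0.40)] / 9750 = +0.006462
Head at (687939, 5267240) = 403.17 + (-0.001410)·(230) + (+0.006462)·(165) = 403.91 m.
That is higher than the 403.17 m at MW-1, so the point is upgradient.

upgradient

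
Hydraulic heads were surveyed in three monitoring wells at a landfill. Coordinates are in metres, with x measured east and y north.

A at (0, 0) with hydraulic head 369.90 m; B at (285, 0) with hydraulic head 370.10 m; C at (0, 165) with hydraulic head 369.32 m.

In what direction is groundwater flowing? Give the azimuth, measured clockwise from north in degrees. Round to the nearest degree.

∂h/∂x = (370.10 − 369.90) / (285 − 0) = +0.0007018
∂h/∂y = (369.32 − 369.90) / (165 − 0) = -0.003515
Flow direction (−∇h) has components (-0.0007018 E, +0.003515 N).
Azimuth = atan2(E, N) = atan2(-0.0007018, +0.003515) = 348.7° ≈ 349°.

349°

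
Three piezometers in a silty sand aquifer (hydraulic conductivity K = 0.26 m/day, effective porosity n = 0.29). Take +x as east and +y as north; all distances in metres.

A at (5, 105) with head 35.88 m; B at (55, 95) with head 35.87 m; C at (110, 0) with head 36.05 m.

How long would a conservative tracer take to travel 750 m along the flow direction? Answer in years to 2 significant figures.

970 years

With h = a·x + b·y + c and A as origin, the differences give:
  50·a + (-10)·b = -0.01
  105·a + (-105)·b = +0.17
Eliminate b (×(-105) and ×(-10), subtract): -4200·a = 2.750 → a = ∂h/∂x = -0.0006548
Back-substitute: b = ∂h/∂y = -0.002274.
|∇h| = √(-0.0006548² + -0.002274²) = 0.002366
Seepage velocity v = K·i/n = 0.26 × 0.002366 / 0.29 = 0.002121 m/day.
t = 750 / 0.002121 = 3.536e+05 days = 968 years.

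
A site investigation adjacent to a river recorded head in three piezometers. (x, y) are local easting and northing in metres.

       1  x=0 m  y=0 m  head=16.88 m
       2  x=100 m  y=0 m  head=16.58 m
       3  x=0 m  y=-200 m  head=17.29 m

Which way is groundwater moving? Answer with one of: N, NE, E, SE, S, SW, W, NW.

NE

∂h/∂x = (16.58 − 16.88) / (100 − 0) = -0.003000
∂h/∂y = (17.29 − 16.88) / (-200 − 0) = -0.002050
Flow = −∇h = (+0.003000 east, +0.002050 north), which points northeast.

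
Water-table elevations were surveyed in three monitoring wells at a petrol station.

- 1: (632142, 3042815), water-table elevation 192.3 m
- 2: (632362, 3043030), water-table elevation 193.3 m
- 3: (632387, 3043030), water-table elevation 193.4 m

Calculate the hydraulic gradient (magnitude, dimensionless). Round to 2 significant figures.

0.0040

Three-point gradient (reference 1): Δ to 2 = (220, 215, +1.0), Δ to 3 = (245, 215, +1.1).
∂h/∂x = +0.004000, ∂h/∂y = +0.0005581 (det = -5375).
|∇h| = √(0.004000² + 0.0005581²) = 0.004039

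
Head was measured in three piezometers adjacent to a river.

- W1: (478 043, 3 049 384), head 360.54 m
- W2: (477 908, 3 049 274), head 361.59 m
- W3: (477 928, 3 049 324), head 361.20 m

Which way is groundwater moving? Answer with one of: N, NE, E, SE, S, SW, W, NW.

With h = a·x + b·y + c and W1 as origin, the differences give:
  (-135)·a + (-110)·b = +1.05
  (-115)·a + (-60)·b = +0.66
Eliminate b (×(-60) and ×(-110), subtract): -4550·a = 9.600 → a = ∂h/∂x = -0.002110
Back-substitute: b = ∂h/∂y = -0.006956.
Flow = −∇h = (+0.002110 east, +0.006956 north), which points north.

N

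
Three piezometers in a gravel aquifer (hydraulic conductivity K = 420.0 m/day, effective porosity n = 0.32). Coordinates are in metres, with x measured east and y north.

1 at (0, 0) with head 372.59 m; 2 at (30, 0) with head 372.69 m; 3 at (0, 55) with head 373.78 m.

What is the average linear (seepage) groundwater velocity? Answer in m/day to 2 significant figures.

∂h/∂x = (372.69 − 372.59) / (30 − 0) = +0.003333
∂h/∂y = (373.78 − 372.59) / (55 − 0) = +0.02164
|∇h| = √(0.003333² + 0.02164²) = 0.0219
Seepage velocity v = K·i/n = 420.0 × 0.0219 / 0.32 = 28.74 m/day.

29 m/day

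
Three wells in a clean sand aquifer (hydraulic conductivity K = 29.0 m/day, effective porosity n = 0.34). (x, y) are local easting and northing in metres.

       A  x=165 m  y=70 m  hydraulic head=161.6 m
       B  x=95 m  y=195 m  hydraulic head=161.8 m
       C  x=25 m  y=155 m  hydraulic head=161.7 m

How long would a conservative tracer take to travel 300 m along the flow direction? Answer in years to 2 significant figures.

With h = a·x + b·y + c and A as origin, the differences give:
  (-70)·a + 125·b = +0.2
  (-140)·a + 85·b = +0.1
Eliminate b (×85 and ×125, subtract): 11550·a = 4.50 → a = ∂h/∂x = +0.0003896
Back-substitute: b = ∂h/∂y = +0.001818.
|∇h| = √(0.0003896² + 0.001818²) = 0.001859
Seepage velocity v = K·i/n = 29.0 × 0.001859 / 0.34 = 0.1586 m/day.
t = 300 / 0.1586 = 1892 days = 5.18 years.

5.2 years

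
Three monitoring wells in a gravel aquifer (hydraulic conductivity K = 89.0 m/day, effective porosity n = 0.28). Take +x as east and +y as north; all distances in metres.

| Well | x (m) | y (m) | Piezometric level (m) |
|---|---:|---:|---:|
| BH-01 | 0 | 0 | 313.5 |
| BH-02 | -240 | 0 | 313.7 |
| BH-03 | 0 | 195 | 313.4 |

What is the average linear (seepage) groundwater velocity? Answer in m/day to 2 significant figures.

0.31 m/day

∂h/∂x = (313.7 − 313.5) / (-240 − 0) = -0.0008333
∂h/∂y = (313.4 − 313.5) / (195 − 0) = -0.0005128
|∇h| = √(-0.0008333² + -0.0005128²) = 0.0009784
Seepage velocity v = K·i/n = 89.0 × 0.0009784 / 0.28 = 0.311 m/day.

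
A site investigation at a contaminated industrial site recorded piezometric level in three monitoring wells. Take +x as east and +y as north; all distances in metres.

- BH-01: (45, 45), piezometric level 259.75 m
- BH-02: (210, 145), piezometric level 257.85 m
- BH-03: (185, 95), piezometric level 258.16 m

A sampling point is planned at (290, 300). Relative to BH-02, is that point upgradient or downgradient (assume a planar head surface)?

Three-point gradient (reference BH-01): Δ to BH-02 = (165, 100, -1.90), Δ to BH-03 = (140, 50, -1.59).
∂h/∂x = -0.01113, ∂h/∂y = -0.0006348 (det = -5750).
Head at (290, 300) = 259.75 + (-0.01113)·(245) + (-0.0006348)·(255) = 256.86 m.
That is lower than the 257.85 m at BH-02, so the point is downgradient.

downgradient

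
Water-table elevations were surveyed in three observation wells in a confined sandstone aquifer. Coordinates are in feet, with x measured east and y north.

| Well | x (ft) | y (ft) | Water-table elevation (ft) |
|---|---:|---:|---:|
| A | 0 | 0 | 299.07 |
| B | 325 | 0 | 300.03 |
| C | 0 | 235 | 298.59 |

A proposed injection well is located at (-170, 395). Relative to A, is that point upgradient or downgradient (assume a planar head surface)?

downgradient

∂h/∂x = (300.03 − 299.07) / (325 − 0) = +0.002954
∂h/∂y = (298.59 − 299.07) / (235 − 0) = -0.002043
Head at (-170, 395) = 299.07 + (+0.002954)·(-170) + (-0.002043)·(395) = 297.76 ft.
That is lower than the 299.07 ft at A, so the point is downgradient.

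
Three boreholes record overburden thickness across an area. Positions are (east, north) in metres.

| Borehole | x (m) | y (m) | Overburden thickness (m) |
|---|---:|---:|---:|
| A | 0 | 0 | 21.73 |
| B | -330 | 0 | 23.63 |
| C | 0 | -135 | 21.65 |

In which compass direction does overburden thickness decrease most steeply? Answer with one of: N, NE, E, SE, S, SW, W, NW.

∂d/∂x = (23.63 − 21.73) / (-330 − 0) = -0.005758
∂d/∂y = (21.65 − 21.73) / (-135 − 0) = +0.0005926
Steepest decrease is along −∇f = (+0.005758 E, -0.0005926 N) → east.

E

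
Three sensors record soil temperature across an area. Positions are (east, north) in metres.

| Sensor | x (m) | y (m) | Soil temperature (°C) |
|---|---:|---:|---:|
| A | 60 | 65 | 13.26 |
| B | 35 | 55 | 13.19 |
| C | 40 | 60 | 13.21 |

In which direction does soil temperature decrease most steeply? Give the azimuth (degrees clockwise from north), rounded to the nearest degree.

With T = a·x + b·y + c and A as origin, the differences give:
  (-25)·a + (-10)·b = -0.07
  (-20)·a + (-5)·b = -0.05
Eliminate b (×(-5) and ×(-10), subtract): -75·a = -0.150 → a = ∂T/∂x = +0.002000
Back-substitute: b = ∂T/∂y = +0.002000.
Steepest decrease is along −∇f: components (-0.002000 E, -0.002000 N).
Azimuth = atan2(-0.002000, -0.002000) = 225.0° ≈ 225°.

225°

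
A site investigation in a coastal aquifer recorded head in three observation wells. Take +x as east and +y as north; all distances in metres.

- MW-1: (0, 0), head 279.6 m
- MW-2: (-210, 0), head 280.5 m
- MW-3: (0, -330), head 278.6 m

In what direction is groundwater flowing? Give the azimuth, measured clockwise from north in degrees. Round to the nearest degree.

∂h/∂x = (280.5 − 279.6) / (-210 − 0) = -0.004286
∂h/∂y = (278.6 − 279.6) / (-330 − 0) = +0.003030
Flow direction (−∇h) has components (+0.004286 E, -0.003030 N).
Azimuth = atan2(E, N) = atan2(+0.004286, -0.003030) = 125.3° ≈ 125°.

125°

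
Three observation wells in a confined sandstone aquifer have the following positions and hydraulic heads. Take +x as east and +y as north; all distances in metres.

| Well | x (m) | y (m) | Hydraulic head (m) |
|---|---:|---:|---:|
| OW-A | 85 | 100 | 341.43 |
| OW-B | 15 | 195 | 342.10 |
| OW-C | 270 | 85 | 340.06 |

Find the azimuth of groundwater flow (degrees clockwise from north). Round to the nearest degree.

103°

Differences from OW-A: to OW-B (Δx, Δy, Δh) = (-70, 95, +0.67); to OW-C = (185, -15, -1.37).
Solve a·Δx + b·Δy = Δh: det = (-70)·(-15) − 185·95 = -16525.
∂h/∂x = [(+0.67)·(-15) − (-1.37)·95] / -16525 = -0.007268
∂h/∂y = [(-70)·(-1.37) − 185·(+0.67)] / -16525 = +0.001697
Flow direction (−∇h) has components (+0.007268 E, -0.001697 N).
Azimuth = atan2(E, N) = atan2(+0.007268, -0.001697) = 103.1° ≈ 103°.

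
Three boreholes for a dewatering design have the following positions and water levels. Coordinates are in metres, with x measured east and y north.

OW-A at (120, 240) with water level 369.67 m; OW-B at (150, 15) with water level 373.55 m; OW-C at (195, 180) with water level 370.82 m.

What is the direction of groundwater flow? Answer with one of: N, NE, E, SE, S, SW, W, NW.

N

Taking OW-A as reference: OW-B−OW-A = (30, -225, +3.88); OW-C−OW-A = (75, -60, +1.15).
Solve a·Δx + b·Δy = Δh: det = 30·(-60) − 75·(-225) = 15075.
∂h/∂x = [(+3.88)·(-60) − (+1.15)·(-225)] / 15075 = +0.001721
∂h/∂y = [30·(+1.15) − 75·(+3.88)] / 15075 = -0.01701
Flow = −∇h = (-0.001721 east, +0.01701 north), which points north.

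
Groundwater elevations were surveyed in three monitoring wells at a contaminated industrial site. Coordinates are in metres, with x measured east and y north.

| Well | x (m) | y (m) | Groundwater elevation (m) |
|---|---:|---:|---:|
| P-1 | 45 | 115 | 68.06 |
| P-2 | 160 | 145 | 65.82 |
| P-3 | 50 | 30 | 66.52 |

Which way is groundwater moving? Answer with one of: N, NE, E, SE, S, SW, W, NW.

With h = a·x + b·y + c and P-1 as origin, the differences give:
  115·a + 30·b = -2.24
  5·a + (-85)·b = -1.54
Eliminate b (×(-85) and ×30, subtract): -9925·a = 236.600 → a = ∂h/∂x = -0.02384
Back-substitute: b = ∂h/∂y = +0.01672.
Flow = −∇h = (+0.02384 east, -0.01672 north), which points southeast.

SE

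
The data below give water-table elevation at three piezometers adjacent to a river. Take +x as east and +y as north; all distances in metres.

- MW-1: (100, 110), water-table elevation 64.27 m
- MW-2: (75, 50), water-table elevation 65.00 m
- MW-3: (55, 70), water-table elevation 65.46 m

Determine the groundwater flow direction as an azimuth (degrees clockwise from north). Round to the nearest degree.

Taking MW-1 as reference: MW-2−MW-1 = (-25, -60, +0.73); MW-3−MW-1 = (-45, -40, +1.19).
Determinant of the coordinate differences = (-25)·(-40) − (-45)·(-60) = -1700.
∂h/∂x = [(+0.73)·(-40) − (+1.19)·(-60)] / -1700 = -0.02482
∂h/∂y = [(-25)·(+1.19) − (-45)·(+0.73)] / -1700 = -0.001824
Flow direction (−∇h) has components (+0.02482 E, +0.001824 N).
Azimuth = atan2(E, N) = atan2(+0.02482, +0.001824) = 85.8° ≈ 086°.

086°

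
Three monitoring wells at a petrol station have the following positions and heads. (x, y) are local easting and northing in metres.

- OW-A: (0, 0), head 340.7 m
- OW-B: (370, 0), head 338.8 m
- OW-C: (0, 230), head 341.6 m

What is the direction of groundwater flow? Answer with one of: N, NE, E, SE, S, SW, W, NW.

SE

∂h/∂x = (338.8 − 340.7) / (370 − 0) = -0.005135
∂h/∂y = (341.6 − 340.7) / (230 − 0) = +0.003913
Flow = −∇h = (+0.005135 east, -0.003913 north), which points southeast.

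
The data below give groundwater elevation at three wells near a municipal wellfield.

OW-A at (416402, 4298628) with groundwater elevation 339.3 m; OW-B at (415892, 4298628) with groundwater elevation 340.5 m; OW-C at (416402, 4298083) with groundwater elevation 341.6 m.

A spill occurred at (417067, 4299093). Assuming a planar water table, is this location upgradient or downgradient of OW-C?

∂h/∂x = (340.5 − 339.3) / (415892 − 416402) = -0.002353
∂h/∂y = (341.6 − 339.3) / (4298083 − 4298628) = -0.004220
Head at (417067, 4299093) = 339.3 + (-0.002353)·(665) + (-0.004220)·(465) = 335.77 m.
That is lower than the 341.6 m at OW-C, so the point is downgradient.

downgradient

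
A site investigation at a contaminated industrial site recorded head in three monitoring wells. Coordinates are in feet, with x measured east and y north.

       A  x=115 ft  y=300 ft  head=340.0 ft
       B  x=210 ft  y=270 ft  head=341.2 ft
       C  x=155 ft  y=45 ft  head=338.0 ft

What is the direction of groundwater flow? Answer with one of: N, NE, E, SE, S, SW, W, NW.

SW

Three-point gradient (reference A): Δ to B = (95, -30, +1.2), Δ to C = (40, -255, -2.0).
∂h/∂x = +0.01590, ∂h/∂y = +0.01034 (det = -23025).
Flow = −∇h = (-0.01590 east, -0.01034 north), which points southwest.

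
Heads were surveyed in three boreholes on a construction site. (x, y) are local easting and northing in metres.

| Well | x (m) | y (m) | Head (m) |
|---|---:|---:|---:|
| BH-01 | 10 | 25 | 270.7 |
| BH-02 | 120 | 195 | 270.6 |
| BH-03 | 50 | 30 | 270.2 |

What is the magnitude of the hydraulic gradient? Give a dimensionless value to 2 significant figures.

0.016

Differences from BH-01: to BH-02 (Δx, Δy, Δh) = (110, 170, -0.1); to BH-03 = (40, 5, -0.5).
Solve a·Δx + b·Δy = Δh: det = 110·5 − 40·170 = -6250.
∂h/∂x = [(-0.1)·5 − (-0.5)·170] / -6250 = -0.01352
∂h/∂y = [110·(-0.5) − 40·(-0.1)] / -6250 = +0.008160
|∇h| = √(-0.01352² + 0.008160²) = 0.01579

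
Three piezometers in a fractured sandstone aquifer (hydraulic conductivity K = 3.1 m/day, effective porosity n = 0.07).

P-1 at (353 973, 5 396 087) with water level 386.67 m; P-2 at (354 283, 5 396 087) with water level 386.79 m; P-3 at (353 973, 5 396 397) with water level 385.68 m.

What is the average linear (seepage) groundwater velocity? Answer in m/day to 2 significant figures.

∂h/∂x = (386.79 − 386.67) / (354283 − 353973) = +0.0003871
∂h/∂y = (385.68 − 386.67) / (5396397 − 5396087) = -0.003194
|∇h| = √(0.0003871² + -0.003194²) = 0.003217
Seepage velocity v = K·i/n = 3.1 × 0.003217 / 0.07 = 0.1425 m/day.

0.14 m/day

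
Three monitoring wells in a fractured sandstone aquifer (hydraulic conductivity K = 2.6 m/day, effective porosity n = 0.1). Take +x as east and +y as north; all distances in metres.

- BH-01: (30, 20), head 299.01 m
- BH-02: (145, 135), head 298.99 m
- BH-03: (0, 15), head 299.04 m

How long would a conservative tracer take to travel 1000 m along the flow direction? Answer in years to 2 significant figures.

69 years

Taking BH-01 as reference: BH-02−BH-01 = (115, 115, -0.02); BH-03−BH-01 = (-30, -5, +0.03).
Solve a·Δx + b·Δy = Δh: det = 115·(-5) − (-30)·115 = 2875.
∂h/∂x = [(-0.02)·(-5) − (+0.03)·115] / 2875 = -0.001165
∂h/∂y = [115·(+0.03) − (-30)·(-0.02)] / 2875 = +0.0009913
|∇h| = √(-0.001165² + 0.0009913²) = 0.00153
Seepage velocity v = K·i/n = 2.6 × 0.00153 / 0.1 = 0.03978 m/day.
t = 1000 / 0.03978 = 2.514e+04 days = 68.8 years.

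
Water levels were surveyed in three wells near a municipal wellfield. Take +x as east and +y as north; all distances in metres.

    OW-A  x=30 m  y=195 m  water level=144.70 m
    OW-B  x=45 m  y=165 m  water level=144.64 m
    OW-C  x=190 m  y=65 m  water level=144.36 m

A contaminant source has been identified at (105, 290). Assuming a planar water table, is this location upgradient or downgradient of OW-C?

upgradient

Differences from OW-A: to OW-B (Δx, Δy, Δh) = (15, -30, -0.06); to OW-C = (160, -130, -0.34).
Solve a·Δx + b·Δy = Δh: det = 15·(-130) − 160·(-30) = 2850.
∂h/∂x = [(-0.06)·(-130) − (-0.34)·(-30)] / 2850 = -0.0008421
∂h/∂y = [15·(-0.34) − 160·(-0.06)] / 2850 = +0.001579
Head at (105, 290) = 144.70 + (-0.0008421)·(75) + (+0.001579)·(95) = 144.79 m.
That is higher than the 144.36 m at OW-C, so the point is upgradient.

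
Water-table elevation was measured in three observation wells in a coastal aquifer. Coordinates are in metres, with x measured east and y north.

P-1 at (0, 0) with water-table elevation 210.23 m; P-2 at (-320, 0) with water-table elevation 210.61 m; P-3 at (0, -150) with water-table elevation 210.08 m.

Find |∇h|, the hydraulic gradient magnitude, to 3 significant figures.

0.00155

∂h/∂x = (210.61 − 210.23) / (-320 − 0) = -0.001188
∂h/∂y = (210.08 − 210.23) / (-150 − 0) = +0.0010000
|∇h| = √(-0.001188² + 0.0010000²) = 0.001553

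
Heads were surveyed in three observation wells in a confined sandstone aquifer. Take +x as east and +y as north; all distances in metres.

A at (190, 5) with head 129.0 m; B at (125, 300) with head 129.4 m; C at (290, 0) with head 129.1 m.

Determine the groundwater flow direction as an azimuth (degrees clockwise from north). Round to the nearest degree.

214°

Differences from A: to B (Δx, Δy, Δh) = (-65, 295, +0.4); to C = (100, -5, +0.1).
Determinant of the coordinate differences = (-65)·(-5) − 100·295 = -29175.
∂h/∂x = [(+0.4)·(-5) − (+0.1)·295] / -29175 = +0.001080
∂h/∂y = [(-65)·(+0.1) − 100·(+0.4)] / -29175 = +0.001594
Flow direction (−∇h) has components (-0.001080 E, -0.001594 N).
Azimuth = atan2(E, N) = atan2(-0.001080, -0.001594) = 214.1° ≈ 214°.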